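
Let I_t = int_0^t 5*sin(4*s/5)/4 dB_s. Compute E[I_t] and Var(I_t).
E[I_t] = 0; Var(I_t) = 25*t/32 - 125*sin(4*t/5)*cos(4*t/5)/128

The Itô integral of a deterministic integrand f(s) has mean 0 because each increment f(s) * (B_{s+ds} - B_s) has mean 0. By the Itô isometry:
  Var( int_0^t f(s) dB_s ) = E[ (int_0^t f(s) dB_s)^2 ] = int_0^t f(s)^2 ds.
Here f(s) = 5*sin(4*s/5)/4, so f(s)^2 = 25*sin(4*s/5)^2/16. Integrate:
  int_0^t (25*sin(4*s/5)^2/16) ds = 25*t/32 - 125*sin(4*t/5)*cos(4*t/5)/128.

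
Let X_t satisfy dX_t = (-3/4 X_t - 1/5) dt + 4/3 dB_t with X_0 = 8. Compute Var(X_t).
Var(X_t) = 32/27 - 32*exp(-3*t/2)/27

The variance V(t) = Var(X_t) satisfies V'(t) = 2 a V(t) + c^2 with V(0) = 0 (drift coefficient is linear in X, diffusion is constant). With a = -3/4, c = 4/3, the solution is
  V(t) = (c^2 / (2 a)) * (exp(2 a t) - 1)
       = ((4/3)^2 / (2*(-3/4))) * (exp((-3/2) t) - 1)
       = 32/27 - 32*exp(-3*t/2)/27.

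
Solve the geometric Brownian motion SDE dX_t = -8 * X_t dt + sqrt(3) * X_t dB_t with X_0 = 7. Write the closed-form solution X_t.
X_t = 7 * exp((-19/2) * t + (sqrt(3)) * B_t)

For GBM dX = mu X dt + sigma X dB with X_0 = x_0, apply Itô to Y = log X: dY = (mu - sigma^2/2) dt + sigma dB, so Y_t = log(x_0) + (mu - sigma^2/2) t + sigma B_t and hence X_t = x_0 * exp((mu - sigma^2/2) t + sigma B_t).
With mu = -8, sigma = sqrt(3), x_0 = 7, this gives:
  X_t = 7 * exp((-19/2) * t + (sqrt(3)) * B_t).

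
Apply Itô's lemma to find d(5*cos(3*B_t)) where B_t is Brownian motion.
d(5*cos(3*B_t)) = (-45*cos(3*B_t)/2) dt + (-15*sin(3*B_t)) dB_t

Itô's formula for f(B_t) gives d f(B_t) = f'(B_t) dB_t + (1/2) f''(B_t) dt. Compute derivatives of f(x) = 5*cos(3*x):
  f'(x)  = -15*sin(3*x)
  f''(x) = -45*cos(3*x)
Substitute x = B_t and multiply the f'' term by 1/2:
  drift     = (1/2) * (-45*cos(3*x)) evaluated at B_t = -45*cos(3*B_t)/2
  diffusion = (-15*sin(3*x)) evaluated at B_t = -15*sin(3*B_t)
Therefore d(5*cos(3*B_t)) = (-45*cos(3*B_t)/2) dt + (-15*sin(3*B_t)) dB_t.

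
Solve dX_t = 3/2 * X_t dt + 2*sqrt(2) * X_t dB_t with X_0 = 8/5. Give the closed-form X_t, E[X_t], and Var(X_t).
X_t = 8/5 * exp((-5/2) t + (2*sqrt(2)) B_t); E[X_t] = 8*exp(3*t/2)/5; Var(X_t) = 64*(exp(8*t) - 1)*exp(3*t)/25

For GBM dX = mu X dt + sigma X dB with X_0 = x_0, apply Itô to Y = log X: dY = (mu - sigma^2/2) dt + sigma dB, so Y_t = log(x_0) + (mu - sigma^2/2) t + sigma B_t and hence X_t = x_0 * exp((mu - sigma^2/2) t + sigma B_t).
With mu = 3/2, sigma = 2*sqrt(2), x_0 = 8/5, this gives:
  X_t = 8/5 * exp((-5/2) * t + (2*sqrt(2)) * B_t).
Since sigma*B_t ~ Normal(0, sigma^2 t), E[exp(sigma*B_t)] = exp(sigma^2 t / 2); so E[X_t] = x_0 * exp((mu - sigma^2/2) t) * exp(sigma^2 t / 2) = x_0 * exp(mu t) = 8*exp(3*t/2)/5.
Var(X_t) = E[X_t^2] - (E[X_t])^2 = x_0^2 * exp(2 mu t) * (exp(sigma^2 t) - 1) = 64*(exp(8*t) - 1)*exp(3*t)/25.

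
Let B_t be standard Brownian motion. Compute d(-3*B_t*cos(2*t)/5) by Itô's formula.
d(-3*B_t*cos(2*t)/5) = (6*B_t*sin(2*t)/5) dt + (-3*cos(2*t)/5) dB_t

Itô's formula for f(t, x): d f(t, B_t) = (f_t + (1/2) f_xx) dt + f_x dB_t. Compute partials of f(t, x) = -3*x*cos(2*t)/5:
  f_t(t,x)  = 6*x*sin(2*t)/5
  f_x(t,x)  = -3*cos(2*t)/5
  f_xx(t,x) = 0
Assemble drift = f_t + (1/2) f_xx = 6*x*sin(2*t)/5 and diffusion = f_x = -3*cos(2*t)/5. Substituting x = B_t:
  d(-3*B_t*cos(2*t)/5) = (6*B_t*sin(2*t)/5) dt + (-3*cos(2*t)/5) dB_t.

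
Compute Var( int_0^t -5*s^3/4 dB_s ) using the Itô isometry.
Var = 25*t^7/112

The Itô integral of a deterministic integrand f(s) has mean 0 because each increment f(s) * (B_{s+ds} - B_s) has mean 0. By the Itô isometry:
  Var( int_0^t f(s) dB_s ) = E[ (int_0^t f(s) dB_s)^2 ] = int_0^t f(s)^2 ds.
Here f(s) = -5*s^3/4, so f(s)^2 = 25*s^6/16. Integrate:
  int_0^t (25*s^6/16) ds = 25*t^7/112.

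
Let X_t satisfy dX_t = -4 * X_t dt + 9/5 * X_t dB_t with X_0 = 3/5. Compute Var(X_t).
Var(X_t) = (9*exp(81*t/25) - 9)*exp(-8*t)/25

For GBM dX = mu X dt + sigma X dB with X_0 = x_0, apply Itô to Y = log X: dY = (mu - sigma^2/2) dt + sigma dB, so Y_t = log(x_0) + (mu - sigma^2/2) t + sigma B_t and hence X_t = x_0 * exp((mu - sigma^2/2) t + sigma B_t).
With mu = -4, sigma = 9/5, x_0 = 3/5, this gives:
  X_t = 3/5 * exp((-281/50) * t + (9/5) * B_t).
Since sigma*B_t ~ Normal(0, sigma^2 t), E[exp(sigma*B_t)] = exp(sigma^2 t / 2); so E[X_t] = x_0 * exp((mu - sigma^2/2) t) * exp(sigma^2 t / 2) = x_0 * exp(mu t) = 3*exp(-4*t)/5.
Var(X_t) = E[X_t^2] - (E[X_t])^2 = x_0^2 * exp(2 mu t) * (exp(sigma^2 t) - 1) = (9*exp(81*t/25) - 9)*exp(-8*t)/25.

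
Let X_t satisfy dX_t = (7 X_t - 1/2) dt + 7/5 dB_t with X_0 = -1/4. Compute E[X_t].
E[X_t] = 1/14 - 9*exp(7*t)/28

Taking expectations and using E[dB_t] = 0, the mean m(t) = E[X_t] satisfies the ODE m'(t) = a m(t) + b with m(0) = x_0. With a = 7, b = -1/2, x_0 = -1/4, the solution is
  m(t) = x_0 * exp(a t) + (b/a) * (exp(a t) - 1)
       = (-1/4) * exp(7 t) + ((-1/2)/7) * (exp(7 t) - 1)
       = 1/14 - 9*exp(7*t)/28.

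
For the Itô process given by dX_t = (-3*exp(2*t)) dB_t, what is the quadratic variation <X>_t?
<X>_t = 9*exp(4*t)/4 - 9/4

For an Itô process dX_t = a(t) dt + b(t) dB_t, the quadratic variation is <X>_t = int_0^t b(s)^2 ds (the drift term does not contribute). Here b(s) = -3*exp(2*s), so
  b(s)^2 = 9*exp(4*s).
Integrating from 0 to t:
  <X>_t = int_0^t (9*exp(4*s)) ds = 9*exp(4*t)/4 - 9/4.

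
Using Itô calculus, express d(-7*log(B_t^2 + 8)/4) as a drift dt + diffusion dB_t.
d(-7*log(B_t^2 + 8)/4) = (7*(B_t^2 - 8)/(4*(B_t^2 + 8)^2)) dt + (-7*B_t/(2*B_t^2 + 16)) dB_t

Itô's formula for f(B_t) gives d f(B_t) = f'(B_t) dB_t + (1/2) f''(B_t) dt. Compute derivatives of f(x) = -7*log(x^2 + 8)/4:
  f'(x)  = -7*x/(2*x^2 + 16)
  f''(x) = 7*(x^2 - 8)/(2*(x^2 + 8)^2)
Substitute x = B_t and multiply the f'' term by 1/2:
  drift     = (1/2) * (7*(x^2 - 8)/(2*(x^2 + 8)^2)) evaluated at B_t = 7*(B_t^2 - 8)/(4*(B_t^2 + 8)^2)
  diffusion = (-7*x/(2*x^2 + 16)) evaluated at B_t = -7*B_t/(2*B_t^2 + 16)
Therefore d(-7*log(B_t^2 + 8)/4) = (7*(B_t^2 - 8)/(4*(B_t^2 + 8)^2)) dt + (-7*B_t/(2*B_t^2 + 16)) dB_t.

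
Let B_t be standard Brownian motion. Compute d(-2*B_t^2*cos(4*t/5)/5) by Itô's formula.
d(-2*B_t^2*cos(4*t/5)/5) = (8*B_t^2*sin(4*t/5)/25 - 2*cos(4*t/5)/5) dt + (-4*B_t*cos(4*t/5)/5) dB_t

Itô's formula for f(t, x): d f(t, B_t) = (f_t + (1/2) f_xx) dt + f_x dB_t. Compute partials of f(t, x) = -2*x^2*cos(4*t/5)/5:
  f_t(t,x)  = 8*x^2*sin(4*t/5)/25
  f_x(t,x)  = -4*x*cos(4*t/5)/5
  f_xx(t,x) = -4*cos(4*t/5)/5
Assemble drift = f_t + (1/2) f_xx = 8*x^2*sin(4*t/5)/25 - 2*cos(4*t/5)/5 and diffusion = f_x = -4*x*cos(4*t/5)/5. Substituting x = B_t:
  d(-2*B_t^2*cos(4*t/5)/5) = (8*B_t^2*sin(4*t/5)/25 - 2*cos(4*t/5)/5) dt + (-4*B_t*cos(4*t/5)/5) dB_t.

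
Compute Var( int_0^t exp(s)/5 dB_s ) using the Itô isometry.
Var = exp(2*t)/50 - 1/50

The Itô integral of a deterministic integrand f(s) has mean 0 because each increment f(s) * (B_{s+ds} - B_s) has mean 0. By the Itô isometry:
  Var( int_0^t f(s) dB_s ) = E[ (int_0^t f(s) dB_s)^2 ] = int_0^t f(s)^2 ds.
Here f(s) = exp(s)/5, so f(s)^2 = exp(2*s)/25. Integrate:
  int_0^t (exp(2*s)/25) ds = exp(2*t)/50 - 1/50.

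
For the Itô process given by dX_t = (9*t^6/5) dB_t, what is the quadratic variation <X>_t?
<X>_t = 81*t^13/325

For an Itô process dX_t = a(t) dt + b(t) dB_t, the quadratic variation is <X>_t = int_0^t b(s)^2 ds (the drift term does not contribute). Here b(s) = 9*s^6/5, so
  b(s)^2 = 81*s^12/25.
Integrating from 0 to t:
  <X>_t = int_0^t (81*s^12/25) ds = 81*t^13/325.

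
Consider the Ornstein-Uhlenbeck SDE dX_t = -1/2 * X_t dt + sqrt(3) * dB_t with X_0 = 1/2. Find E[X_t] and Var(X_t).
E[X_t] = exp(-t/2)/2; Var(X_t) = 3 - 3*exp(-t)

The OU SDE dX = -theta X dt + sigma dB admits the integrating factor exp(theta t): d(exp(theta t) X_t) = sigma exp(theta t) dB_t. Integrating from 0 to t:
  X_t = x_0 * exp(-theta t) + sigma * int_0^t exp(-theta (t-s)) dB_s.
The Itô integral has mean 0 and (by the Itô isometry) variance sigma^2 * int_0^t exp(-2 theta (t - s)) ds = sigma^2 * (1 - exp(-2 theta t)) / (2 theta).
With theta = 1/2, sigma = sqrt(3), x_0 = 1/2:
  E[X_t] = 1/2 * exp(-1/2 t) = exp(-t/2)/2
  Var(X_t) = (sqrt(3))^2 * (1 - exp(-2*1/2 t)) / (2 * 1/2) = 3 - 3*exp(-t).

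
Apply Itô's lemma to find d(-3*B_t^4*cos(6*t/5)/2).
d(-3*B_t^4*cos(6*t/5)/2) = (9*B_t^2*(B_t^2*sin(6*t/5) - 5*cos(6*t/5))/5) dt + (-6*B_t^3*cos(6*t/5)) dB_t

Itô's formula for f(t, x): d f(t, B_t) = (f_t + (1/2) f_xx) dt + f_x dB_t. Compute partials of f(t, x) = -3*x^4*cos(6*t/5)/2:
  f_t(t,x)  = 9*x^4*sin(6*t/5)/5
  f_x(t,x)  = -6*x^3*cos(6*t/5)
  f_xx(t,x) = -18*x^2*cos(6*t/5)
Assemble drift = f_t + (1/2) f_xx = 9*x^2*(x^2*sin(6*t/5) - 5*cos(6*t/5))/5 and diffusion = f_x = -6*x^3*cos(6*t/5). Substituting x = B_t:
  d(-3*B_t^4*cos(6*t/5)/2) = (9*B_t^2*(B_t^2*sin(6*t/5) - 5*cos(6*t/5))/5) dt + (-6*B_t^3*cos(6*t/5)) dB_t.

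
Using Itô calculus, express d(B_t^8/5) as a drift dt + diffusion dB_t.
d(B_t^8/5) = (28*B_t^6/5) dt + (8*B_t^7/5) dB_t

Itô's formula for f(B_t) gives d f(B_t) = f'(B_t) dB_t + (1/2) f''(B_t) dt. Compute derivatives of f(x) = x^8/5:
  f'(x)  = 8*x^7/5
  f''(x) = 56*x^6/5
Substitute x = B_t and multiply the f'' term by 1/2:
  drift     = (1/2) * (56*x^6/5) evaluated at B_t = 28*B_t^6/5
  diffusion = (8*x^7/5) evaluated at B_t = 8*B_t^7/5
Therefore d(B_t^8/5) = (28*B_t^6/5) dt + (8*B_t^7/5) dB_t.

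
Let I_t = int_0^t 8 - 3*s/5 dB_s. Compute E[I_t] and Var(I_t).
E[I_t] = 0; Var(I_t) = t*(3*t^2 - 120*t + 1600)/25

The Itô integral of a deterministic integrand f(s) has mean 0 because each increment f(s) * (B_{s+ds} - B_s) has mean 0. By the Itô isometry:
  Var( int_0^t f(s) dB_s ) = E[ (int_0^t f(s) dB_s)^2 ] = int_0^t f(s)^2 ds.
Here f(s) = 8 - 3*s/5, so f(s)^2 = (3*s - 40)^2/25. Integrate:
  int_0^t ((3*s - 40)^2/25) ds = t*(3*t^2 - 120*t + 1600)/25.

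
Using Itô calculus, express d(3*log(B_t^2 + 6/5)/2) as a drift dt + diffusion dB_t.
d(3*log(B_t^2 + 6/5)/2) = (15*(6 - 5*B_t^2)/(2*(5*B_t^2 + 6)^2)) dt + (15*B_t/(5*B_t^2 + 6)) dB_t

Itô's formula for f(B_t) gives d f(B_t) = f'(B_t) dB_t + (1/2) f''(B_t) dt. Compute derivatives of f(x) = 3*log(x^2 + 6/5)/2:
  f'(x)  = 15*x/(5*x^2 + 6)
  f''(x) = 15*(6 - 5*x^2)/(5*x^2 + 6)^2
Substitute x = B_t and multiply the f'' term by 1/2:
  drift     = (1/2) * (15*(6 - 5*x^2)/(5*x^2 + 6)^2) evaluated at B_t = 15*(6 - 5*B_t^2)/(2*(5*B_t^2 + 6)^2)
  diffusion = (15*x/(5*x^2 + 6)) evaluated at B_t = 15*B_t/(5*B_t^2 + 6)
Therefore d(3*log(B_t^2 + 6/5)/2) = (15*(6 - 5*B_t^2)/(2*(5*B_t^2 + 6)^2)) dt + (15*B_t/(5*B_t^2 + 6)) dB_t.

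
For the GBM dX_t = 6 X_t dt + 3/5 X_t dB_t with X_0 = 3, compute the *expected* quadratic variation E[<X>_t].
E[<X>_t] = 27*exp(309*t/25)/103 - 27/103

<X>_t = int_0^t ((3/5) * X_s)^2 ds. Taking expectation inside the integral: E[<X>_t] = (3/5)^2 * int_0^t E[X_s^2] ds. For GBM, E[X_s^2] = x_0^2 * exp((2 mu + sigma^2) s). Integrating:
  E[<X>_t] = (3/5)^2 * 3^2 * (exp((2*6 + (3/5)^2) t) - 1) / (2*6 + (3/5)^2)
           = (3/5)^2 * 3^2 * (exp((309/25) t) - 1) / (309/25) = 27*exp(309*t/25)/103 - 27/103.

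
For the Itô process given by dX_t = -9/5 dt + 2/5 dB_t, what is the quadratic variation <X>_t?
<X>_t = 4*t/25

For an Itô process dX_t = a(t) dt + b(t) dB_t, the quadratic variation is <X>_t = int_0^t b(s)^2 ds (the drift term does not contribute). Here b(s) = 2/5, so
  b(s)^2 = 4/25.
Integrating from 0 to t:
  <X>_t = int_0^t (4/25) ds = 4*t/25.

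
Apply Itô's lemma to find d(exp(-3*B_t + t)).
d(exp(-3*B_t + t)) = (11*exp(-3*B_t + t)/2) dt + (-3*exp(-3*B_t + t)) dB_t

Itô's formula for f(t, x): d f(t, B_t) = (f_t + (1/2) f_xx) dt + f_x dB_t. Compute partials of f(t, x) = exp(t - 3*x):
  f_t(t,x)  = exp(t - 3*x)
  f_x(t,x)  = -3*exp(t - 3*x)
  f_xx(t,x) = 9*exp(t - 3*x)
Assemble drift = f_t + (1/2) f_xx = 11*exp(t - 3*x)/2 and diffusion = f_x = -3*exp(t - 3*x). Substituting x = B_t:
  d(exp(-3*B_t + t)) = (11*exp(-3*B_t + t)/2) dt + (-3*exp(-3*B_t + t)) dB_t.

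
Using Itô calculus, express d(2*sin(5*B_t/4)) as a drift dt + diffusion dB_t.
d(2*sin(5*B_t/4)) = (-25*sin(5*B_t/4)/16) dt + (5*cos(5*B_t/4)/2) dB_t

Itô's formula for f(B_t) gives d f(B_t) = f'(B_t) dB_t + (1/2) f''(B_t) dt. Compute derivatives of f(x) = 2*sin(5*x/4):
  f'(x)  = 5*cos(5*x/4)/2
  f''(x) = -25*sin(5*x/4)/8
Substitute x = B_t and multiply the f'' term by 1/2:
  drift     = (1/2) * (-25*sin(5*x/4)/8) evaluated at B_t = -25*sin(5*B_t/4)/16
  diffusion = (5*cos(5*x/4)/2) evaluated at B_t = 5*cos(5*B_t/4)/2
Therefore d(2*sin(5*B_t/4)) = (-25*sin(5*B_t/4)/16) dt + (5*cos(5*B_t/4)/2) dB_t.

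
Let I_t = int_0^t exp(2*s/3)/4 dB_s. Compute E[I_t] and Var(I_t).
E[I_t] = 0; Var(I_t) = 3*exp(4*t/3)/64 - 3/64

The Itô integral of a deterministic integrand f(s) has mean 0 because each increment f(s) * (B_{s+ds} - B_s) has mean 0. By the Itô isometry:
  Var( int_0^t f(s) dB_s ) = E[ (int_0^t f(s) dB_s)^2 ] = int_0^t f(s)^2 ds.
Here f(s) = exp(2*s/3)/4, so f(s)^2 = exp(4*s/3)/16. Integrate:
  int_0^t (exp(4*s/3)/16) ds = 3*exp(4*t/3)/64 - 3/64.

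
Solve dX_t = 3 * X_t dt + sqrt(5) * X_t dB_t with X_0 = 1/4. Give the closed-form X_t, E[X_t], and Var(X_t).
X_t = 1/4 * exp((1/2) t + (sqrt(5)) B_t); E[X_t] = exp(3*t)/4; Var(X_t) = (exp(5*t) - 1)*exp(6*t)/16

For GBM dX = mu X dt + sigma X dB with X_0 = x_0, apply Itô to Y = log X: dY = (mu - sigma^2/2) dt + sigma dB, so Y_t = log(x_0) + (mu - sigma^2/2) t + sigma B_t and hence X_t = x_0 * exp((mu - sigma^2/2) t + sigma B_t).
With mu = 3, sigma = sqrt(5), x_0 = 1/4, this gives:
  X_t = 1/4 * exp((1/2) * t + (sqrt(5)) * B_t).
Since sigma*B_t ~ Normal(0, sigma^2 t), E[exp(sigma*B_t)] = exp(sigma^2 t / 2); so E[X_t] = x_0 * exp((mu - sigma^2/2) t) * exp(sigma^2 t / 2) = x_0 * exp(mu t) = exp(3*t)/4.
Var(X_t) = E[X_t^2] - (E[X_t])^2 = x_0^2 * exp(2 mu t) * (exp(sigma^2 t) - 1) = (exp(5*t) - 1)*exp(6*t)/16.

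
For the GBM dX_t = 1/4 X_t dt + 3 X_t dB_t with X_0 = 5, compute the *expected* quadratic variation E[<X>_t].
E[<X>_t] = 450*exp(19*t/2)/19 - 450/19

<X>_t = int_0^t (3 * X_s)^2 ds. Taking expectation inside the integral: E[<X>_t] = 3^2 * int_0^t E[X_s^2] ds. For GBM, E[X_s^2] = x_0^2 * exp((2 mu + sigma^2) s). Integrating:
  E[<X>_t] = 3^2 * 5^2 * (exp((2*(1/4) + 3^2) t) - 1) / (2*(1/4) + 3^2)
           = 3^2 * 5^2 * (exp((19/2) t) - 1) / (19/2) = 450*exp(19*t/2)/19 - 450/19.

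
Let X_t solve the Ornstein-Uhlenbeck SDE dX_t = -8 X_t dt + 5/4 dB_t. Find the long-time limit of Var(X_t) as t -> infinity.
lim Var(X_t) = 25/256

The OU SDE dX = -theta X dt + sigma dB admits the integrating factor exp(theta t): d(exp(theta t) X_t) = sigma exp(theta t) dB_t. Integrating from 0 to t gives X_t = x_0 * exp(-theta t) + sigma * int_0^t exp(-theta (t-s)) dB_s for any initial x_0. The Itô integral has variance (by the Itô isometry) sigma^2 * int_0^t exp(-2 theta (t - s)) ds = sigma^2 * (1 - exp(-2 theta t)) / (2 theta), independent of x_0.
With theta = 8, sigma = 5/4:
  Var(X_t) = (5/4)^2 * (1 - exp(-2*8 t)) / (2 * 8) = 25/256 - 25*exp(-16*t)/256.
As t -> infinity, exp(-2*8 t) -> 0, so the stationary variance is sigma^2 / (2 theta) = 25/256.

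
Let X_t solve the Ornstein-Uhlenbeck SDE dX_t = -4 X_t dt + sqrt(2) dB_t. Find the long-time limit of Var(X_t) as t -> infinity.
lim Var(X_t) = 1/4

The OU SDE dX = -theta X dt + sigma dB admits the integrating factor exp(theta t): d(exp(theta t) X_t) = sigma exp(theta t) dB_t. Integrating from 0 to t gives X_t = x_0 * exp(-theta t) + sigma * int_0^t exp(-theta (t-s)) dB_s for any initial x_0. The Itô integral has variance (by the Itô isometry) sigma^2 * int_0^t exp(-2 theta (t - s)) ds = sigma^2 * (1 - exp(-2 theta t)) / (2 theta), independent of x_0.
With theta = 4, sigma = sqrt(2):
  Var(X_t) = (sqrt(2))^2 * (1 - exp(-2*4 t)) / (2 * 4) = 1/4 - exp(-8*t)/4.
As t -> infinity, exp(-2*4 t) -> 0, so the stationary variance is sigma^2 / (2 theta) = 1/4.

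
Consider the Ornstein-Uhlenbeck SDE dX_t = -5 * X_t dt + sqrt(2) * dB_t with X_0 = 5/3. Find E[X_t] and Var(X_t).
E[X_t] = 5*exp(-5*t)/3; Var(X_t) = 1/5 - exp(-10*t)/5

The OU SDE dX = -theta X dt + sigma dB admits the integrating factor exp(theta t): d(exp(theta t) X_t) = sigma exp(theta t) dB_t. Integrating from 0 to t:
  X_t = x_0 * exp(-theta t) + sigma * int_0^t exp(-theta (t-s)) dB_s.
The Itô integral has mean 0 and (by the Itô isometry) variance sigma^2 * int_0^t exp(-2 theta (t - s)) ds = sigma^2 * (1 - exp(-2 theta t)) / (2 theta).
With theta = 5, sigma = sqrt(2), x_0 = 5/3:
  E[X_t] = 5/3 * exp(-5 t) = 5*exp(-5*t)/3
  Var(X_t) = (sqrt(2))^2 * (1 - exp(-2*5 t)) / (2 * 5) = 1/5 - exp(-10*t)/5.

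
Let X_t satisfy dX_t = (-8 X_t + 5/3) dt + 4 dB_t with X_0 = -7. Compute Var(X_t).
Var(X_t) = 1 - exp(-16*t)

The variance V(t) = Var(X_t) satisfies V'(t) = 2 a V(t) + c^2 with V(0) = 0 (drift coefficient is linear in X, diffusion is constant). With a = -8, c = 4, the solution is
  V(t) = (c^2 / (2 a)) * (exp(2 a t) - 1)
       = (4^2 / (2*(-8))) * (exp((-16) t) - 1)
       = 1 - exp(-16*t).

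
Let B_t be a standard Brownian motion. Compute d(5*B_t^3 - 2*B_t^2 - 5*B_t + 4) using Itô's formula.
d(5*B_t^3 - 2*B_t^2 - 5*B_t + 4) = (15*B_t - 2) dt + (15*B_t^2 - 4*B_t - 5) dB_t

Itô's formula for f(B_t) gives d f(B_t) = f'(B_t) dB_t + (1/2) f''(B_t) dt. Compute derivatives of f(x) = 5*x^3 - 2*x^2 - 5*x + 4:
  f'(x)  = 15*x^2 - 4*x - 5
  f''(x) = 30*x - 4
Substitute x = B_t and multiply the f'' term by 1/2:
  drift     = (1/2) * (30*x - 4) evaluated at B_t = 15*B_t - 2
  diffusion = (15*x^2 - 4*x - 5) evaluated at B_t = 15*B_t^2 - 4*B_t - 5
Therefore d(5*B_t^3 - 2*B_t^2 - 5*B_t + 4) = (15*B_t - 2) dt + (15*B_t^2 - 4*B_t - 5) dB_t.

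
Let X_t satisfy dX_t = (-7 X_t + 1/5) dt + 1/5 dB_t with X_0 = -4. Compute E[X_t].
E[X_t] = 1/35 - 141*exp(-7*t)/35

Taking expectations and using E[dB_t] = 0, the mean m(t) = E[X_t] satisfies the ODE m'(t) = a m(t) + b with m(0) = x_0. With a = -7, b = 1/5, x_0 = -4, the solution is
  m(t) = x_0 * exp(a t) + (b/a) * (exp(a t) - 1)
       = (-4) * exp((-7) t) + ((1/5)/(-7)) * (exp((-7) t) - 1)
       = 1/35 - 141*exp(-7*t)/35.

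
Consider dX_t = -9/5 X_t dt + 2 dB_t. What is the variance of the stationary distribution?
lim Var(X_t) = 10/9

The OU SDE dX = -theta X dt + sigma dB admits the integrating factor exp(theta t): d(exp(theta t) X_t) = sigma exp(theta t) dB_t. Integrating from 0 to t gives X_t = x_0 * exp(-theta t) + sigma * int_0^t exp(-theta (t-s)) dB_s for any initial x_0. The Itô integral has variance (by the Itô isometry) sigma^2 * int_0^t exp(-2 theta (t - s)) ds = sigma^2 * (1 - exp(-2 theta t)) / (2 theta), independent of x_0.
With theta = 9/5, sigma = 2:
  Var(X_t) = (2)^2 * (1 - exp(-2*9/5 t)) / (2 * 9/5) = 10/9 - 10*exp(-18*t/5)/9.
As t -> infinity, exp(-2*9/5 t) -> 0, so the stationary variance is sigma^2 / (2 theta) = 10/9.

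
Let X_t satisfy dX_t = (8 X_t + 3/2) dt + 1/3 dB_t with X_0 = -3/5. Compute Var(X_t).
Var(X_t) = exp(16*t)/144 - 1/144

The variance V(t) = Var(X_t) satisfies V'(t) = 2 a V(t) + c^2 with V(0) = 0 (drift coefficient is linear in X, diffusion is constant). With a = 8, c = 1/3, the solution is
  V(t) = (c^2 / (2 a)) * (exp(2 a t) - 1)
       = ((1/3)^2 / (2*8)) * (exp(16 t) - 1)
       = exp(16*t)/144 - 1/144.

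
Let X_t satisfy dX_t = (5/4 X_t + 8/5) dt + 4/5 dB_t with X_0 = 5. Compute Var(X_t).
Var(X_t) = 32*exp(5*t/2)/125 - 32/125

The variance V(t) = Var(X_t) satisfies V'(t) = 2 a V(t) + c^2 with V(0) = 0 (drift coefficient is linear in X, diffusion is constant). With a = 5/4, c = 4/5, the solution is
  V(t) = (c^2 / (2 a)) * (exp(2 a t) - 1)
       = ((4/5)^2 / (2*(5/4))) * (exp((5/2) t) - 1)
       = 32*exp(5*t/2)/125 - 32/125.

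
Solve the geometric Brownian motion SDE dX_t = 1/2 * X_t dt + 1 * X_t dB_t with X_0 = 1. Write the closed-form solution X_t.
X_t = 1 * exp((0) * t + (1) * B_t)

For GBM dX = mu X dt + sigma X dB with X_0 = x_0, apply Itô to Y = log X: dY = (mu - sigma^2/2) dt + sigma dB, so Y_t = log(x_0) + (mu - sigma^2/2) t + sigma B_t and hence X_t = x_0 * exp((mu - sigma^2/2) t + sigma B_t).
With mu = 1/2, sigma = 1, x_0 = 1, this gives:
  X_t = 1 * exp((0) * t + (1) * B_t).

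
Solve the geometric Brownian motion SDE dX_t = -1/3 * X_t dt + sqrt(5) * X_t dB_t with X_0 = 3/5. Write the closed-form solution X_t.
X_t = 3/5 * exp((-17/6) * t + (sqrt(5)) * B_t)

For GBM dX = mu X dt + sigma X dB with X_0 = x_0, apply Itô to Y = log X: dY = (mu - sigma^2/2) dt + sigma dB, so Y_t = log(x_0) + (mu - sigma^2/2) t + sigma B_t and hence X_t = x_0 * exp((mu - sigma^2/2) t + sigma B_t).
With mu = -1/3, sigma = sqrt(5), x_0 = 3/5, this gives:
  X_t = 3/5 * exp((-17/6) * t + (sqrt(5)) * B_t).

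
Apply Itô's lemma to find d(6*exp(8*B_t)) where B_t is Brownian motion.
d(6*exp(8*B_t)) = (192*exp(8*B_t)) dt + (48*exp(8*B_t)) dB_t

Itô's formula for f(B_t) gives d f(B_t) = f'(B_t) dB_t + (1/2) f''(B_t) dt. Compute derivatives of f(x) = 6*exp(8*x):
  f'(x)  = 48*exp(8*x)
  f''(x) = 384*exp(8*x)
Substitute x = B_t and multiply the f'' term by 1/2:
  drift     = (1/2) * (384*exp(8*x)) evaluated at B_t = 192*exp(8*B_t)
  diffusion = (48*exp(8*x)) evaluated at B_t = 48*exp(8*B_t)
Therefore d(6*exp(8*B_t)) = (192*exp(8*B_t)) dt + (48*exp(8*B_t)) dB_t.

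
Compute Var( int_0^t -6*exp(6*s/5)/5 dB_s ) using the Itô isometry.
Var = 3*exp(12*t/5)/5 - 3/5

The Itô integral of a deterministic integrand f(s) has mean 0 because each increment f(s) * (B_{s+ds} - B_s) has mean 0. By the Itô isometry:
  Var( int_0^t f(s) dB_s ) = E[ (int_0^t f(s) dB_s)^2 ] = int_0^t f(s)^2 ds.
Here f(s) = -6*exp(6*s/5)/5, so f(s)^2 = 36*exp(12*s/5)/25. Integrate:
  int_0^t (36*exp(12*s/5)/25) ds = 3*exp(12*t/5)/5 - 3/5.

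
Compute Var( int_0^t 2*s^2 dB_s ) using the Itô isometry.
Var = 4*t^5/5

The Itô integral of a deterministic integrand f(s) has mean 0 because each increment f(s) * (B_{s+ds} - B_s) has mean 0. By the Itô isometry:
  Var( int_0^t f(s) dB_s ) = E[ (int_0^t f(s) dB_s)^2 ] = int_0^t f(s)^2 ds.
Here f(s) = 2*s^2, so f(s)^2 = 4*s^4. Integrate:
  int_0^t (4*s^4) ds = 4*t^5/5.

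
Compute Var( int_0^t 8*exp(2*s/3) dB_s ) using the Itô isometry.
Var = 48*exp(4*t/3) - 48

The Itô integral of a deterministic integrand f(s) has mean 0 because each increment f(s) * (B_{s+ds} - B_s) has mean 0. By the Itô isometry:
  Var( int_0^t f(s) dB_s ) = E[ (int_0^t f(s) dB_s)^2 ] = int_0^t f(s)^2 ds.
Here f(s) = 8*exp(2*s/3), so f(s)^2 = 64*exp(4*s/3). Integrate:
  int_0^t (64*exp(4*s/3)) ds = 48*exp(4*t/3) - 48.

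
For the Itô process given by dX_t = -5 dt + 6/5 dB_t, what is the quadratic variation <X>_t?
<X>_t = 36*t/25

For an Itô process dX_t = a(t) dt + b(t) dB_t, the quadratic variation is <X>_t = int_0^t b(s)^2 ds (the drift term does not contribute). Here b(s) = 6/5, so
  b(s)^2 = 36/25.
Integrating from 0 to t:
  <X>_t = int_0^t (36/25) ds = 36*t/25.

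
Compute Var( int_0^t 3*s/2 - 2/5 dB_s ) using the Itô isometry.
Var = t*(75*t^2 - 60*t + 16)/100

The Itô integral of a deterministic integrand f(s) has mean 0 because each increment f(s) * (B_{s+ds} - B_s) has mean 0. By the Itô isometry:
  Var( int_0^t f(s) dB_s ) = E[ (int_0^t f(s) dB_s)^2 ] = int_0^t f(s)^2 ds.
Here f(s) = 3*s/2 - 2/5, so f(s)^2 = (15*s - 4)^2/100. Integrate:
  int_0^t ((15*s - 4)^2/100) ds = t*(75*t^2 - 60*t + 16)/100.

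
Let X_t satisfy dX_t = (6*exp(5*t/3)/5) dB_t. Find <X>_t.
<X>_t = 54*exp(10*t/3)/125 - 54/125

For an Itô process dX_t = a(t) dt + b(t) dB_t, the quadratic variation is <X>_t = int_0^t b(s)^2 ds (the drift term does not contribute). Here b(s) = 6*exp(5*s/3)/5, so
  b(s)^2 = 36*exp(10*s/3)/25.
Integrating from 0 to t:
  <X>_t = int_0^t (36*exp(10*s/3)/25) ds = 54*exp(10*t/3)/125 - 54/125.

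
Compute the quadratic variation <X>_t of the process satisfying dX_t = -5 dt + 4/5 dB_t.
<X>_t = 16*t/25

For an Itô process dX_t = a(t) dt + b(t) dB_t, the quadratic variation is <X>_t = int_0^t b(s)^2 ds (the drift term does not contribute). Here b(s) = 4/5, so
  b(s)^2 = 16/25.
Integrating from 0 to t:
  <X>_t = int_0^t (16/25) ds = 16*t/25.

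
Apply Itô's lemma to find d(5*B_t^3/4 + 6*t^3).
d(5*B_t^3/4 + 6*t^3) = (15*B_t/4 + 18*t^2) dt + (15*B_t^2/4) dB_t

Itô's formula for f(t, x): d f(t, B_t) = (f_t + (1/2) f_xx) dt + f_x dB_t. Compute partials of f(t, x) = 6*t^3 + 5*x^3/4:
  f_t(t,x)  = 18*t^2
  f_x(t,x)  = 15*x^2/4
  f_xx(t,x) = 15*x/2
Assemble drift = f_t + (1/2) f_xx = 18*t^2 + 15*x/4 and diffusion = f_x = 15*x^2/4. Substituting x = B_t:
  d(5*B_t^3/4 + 6*t^3) = (15*B_t/4 + 18*t^2) dt + (15*B_t^2/4) dB_t.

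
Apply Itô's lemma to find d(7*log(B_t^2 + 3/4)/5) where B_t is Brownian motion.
d(7*log(B_t^2 + 3/4)/5) = (28*(3 - 4*B_t^2)/(5*(4*B_t^2 + 3)^2)) dt + (56*B_t/(5*(4*B_t^2 + 3))) dB_t

Itô's formula for f(B_t) gives d f(B_t) = f'(B_t) dB_t + (1/2) f''(B_t) dt. Compute derivatives of f(x) = 7*log(x^2 + 3/4)/5:
  f'(x)  = 56*x/(5*(4*x^2 + 3))
  f''(x) = 56*(3 - 4*x^2)/(5*(4*x^2 + 3)^2)
Substitute x = B_t and multiply the f'' term by 1/2:
  drift     = (1/2) * (56*(3 - 4*x^2)/(5*(4*x^2 + 3)^2)) evaluated at B_t = 28*(3 - 4*B_t^2)/(5*(4*B_t^2 + 3)^2)
  diffusion = (56*x/(5*(4*x^2 + 3))) evaluated at B_t = 56*B_t/(5*(4*B_t^2 + 3))
Therefore d(7*log(B_t^2 + 3/4)/5) = (28*(3 - 4*B_t^2)/(5*(4*B_t^2 + 3)^2)) dt + (56*B_t/(5*(4*B_t^2 + 3))) dB_t.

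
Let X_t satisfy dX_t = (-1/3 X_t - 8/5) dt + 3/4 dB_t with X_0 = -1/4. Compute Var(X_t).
Var(X_t) = 27/32 - 27*exp(-2*t/3)/32

The variance V(t) = Var(X_t) satisfies V'(t) = 2 a V(t) + c^2 with V(0) = 0 (drift coefficient is linear in X, diffusion is constant). With a = -1/3, c = 3/4, the solution is
  V(t) = (c^2 / (2 a)) * (exp(2 a t) - 1)
       = ((3/4)^2 / (2*(-1/3))) * (exp((-2/3) t) - 1)
       = 27/32 - 27*exp(-2*t/3)/32.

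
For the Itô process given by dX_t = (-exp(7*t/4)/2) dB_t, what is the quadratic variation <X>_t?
<X>_t = exp(7*t/2)/14 - 1/14

For an Itô process dX_t = a(t) dt + b(t) dB_t, the quadratic variation is <X>_t = int_0^t b(s)^2 ds (the drift term does not contribute). Here b(s) = -exp(7*s/4)/2, so
  b(s)^2 = exp(7*s/2)/4.
Integrating from 0 to t:
  <X>_t = int_0^t (exp(7*s/2)/4) ds = exp(7*t/2)/14 - 1/14.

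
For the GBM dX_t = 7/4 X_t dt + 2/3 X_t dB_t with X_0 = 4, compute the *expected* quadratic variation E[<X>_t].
E[<X>_t] = 128*exp(71*t/18)/71 - 128/71

<X>_t = int_0^t ((2/3) * X_s)^2 ds. Taking expectation inside the integral: E[<X>_t] = (2/3)^2 * int_0^t E[X_s^2] ds. For GBM, E[X_s^2] = x_0^2 * exp((2 mu + sigma^2) s). Integrating:
  E[<X>_t] = (2/3)^2 * 4^2 * (exp((2*(7/4) + (2/3)^2) t) - 1) / (2*(7/4) + (2/3)^2)
           = (2/3)^2 * 4^2 * (exp((71/18) t) - 1) / (71/18) = 128*exp(71*t/18)/71 - 128/71.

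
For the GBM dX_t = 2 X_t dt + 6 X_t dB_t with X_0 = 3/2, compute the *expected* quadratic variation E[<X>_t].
E[<X>_t] = 81*exp(40*t)/40 - 81/40

<X>_t = int_0^t (6 * X_s)^2 ds. Taking expectation inside the integral: E[<X>_t] = 6^2 * int_0^t E[X_s^2] ds. For GBM, E[X_s^2] = x_0^2 * exp((2 mu + sigma^2) s). Integrating:
  E[<X>_t] = 6^2 * (3/2)^2 * (exp((2*2 + 6^2) t) - 1) / (2*2 + 6^2)
           = 6^2 * (3/2)^2 * (exp(40 t) - 1) / 40 = 81*exp(40*t)/40 - 81/40.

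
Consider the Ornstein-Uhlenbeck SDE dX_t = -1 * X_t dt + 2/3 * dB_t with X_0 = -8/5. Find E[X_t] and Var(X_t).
E[X_t] = -8*exp(-t)/5; Var(X_t) = 2/9 - 2*exp(-2*t)/9

The OU SDE dX = -theta X dt + sigma dB admits the integrating factor exp(theta t): d(exp(theta t) X_t) = sigma exp(theta t) dB_t. Integrating from 0 to t:
  X_t = x_0 * exp(-theta t) + sigma * int_0^t exp(-theta (t-s)) dB_s.
The Itô integral has mean 0 and (by the Itô isometry) variance sigma^2 * int_0^t exp(-2 theta (t - s)) ds = sigma^2 * (1 - exp(-2 theta t)) / (2 theta).
With theta = 1, sigma = 2/3, x_0 = -8/5:
  E[X_t] = -8/5 * exp(-1 t) = -8*exp(-t)/5
  Var(X_t) = (2/3)^2 * (1 - exp(-2*1 t)) / (2 * 1) = 2/9 - 2*exp(-2*t)/9.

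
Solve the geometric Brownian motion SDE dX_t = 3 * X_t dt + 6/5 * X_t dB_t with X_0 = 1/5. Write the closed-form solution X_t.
X_t = 1/5 * exp((57/25) * t + (6/5) * B_t)

For GBM dX = mu X dt + sigma X dB with X_0 = x_0, apply Itô to Y = log X: dY = (mu - sigma^2/2) dt + sigma dB, so Y_t = log(x_0) + (mu - sigma^2/2) t + sigma B_t and hence X_t = x_0 * exp((mu - sigma^2/2) t + sigma B_t).
With mu = 3, sigma = 6/5, x_0 = 1/5, this gives:
  X_t = 1/5 * exp((57/25) * t + (6/5) * B_t).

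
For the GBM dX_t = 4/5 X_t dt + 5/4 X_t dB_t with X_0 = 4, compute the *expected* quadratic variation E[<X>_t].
E[<X>_t] = 2000*exp(253*t/80)/253 - 2000/253

<X>_t = int_0^t ((5/4) * X_s)^2 ds. Taking expectation inside the integral: E[<X>_t] = (5/4)^2 * int_0^t E[X_s^2] ds. For GBM, E[X_s^2] = x_0^2 * exp((2 mu + sigma^2) s). Integrating:
  E[<X>_t] = (5/4)^2 * 4^2 * (exp((2*(4/5) + (5/4)^2) t) - 1) / (2*(4/5) + (5/4)^2)
           = (5/4)^2 * 4^2 * (exp((253/80) t) - 1) / (253/80) = 2000*exp(253*t/80)/253 - 2000/253.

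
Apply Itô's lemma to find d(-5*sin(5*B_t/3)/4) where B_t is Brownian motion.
d(-5*sin(5*B_t/3)/4) = (125*sin(5*B_t/3)/72) dt + (-25*cos(5*B_t/3)/12) dB_t

Itô's formula for f(B_t) gives d f(B_t) = f'(B_t) dB_t + (1/2) f''(B_t) dt. Compute derivatives of f(x) = -5*sin(5*x/3)/4:
  f'(x)  = -25*cos(5*x/3)/12
  f''(x) = 125*sin(5*x/3)/36
Substitute x = B_t and multiply the f'' term by 1/2:
  drift     = (1/2) * (125*sin(5*x/3)/36) evaluated at B_t = 125*sin(5*B_t/3)/72
  diffusion = (-25*cos(5*x/3)/12) evaluated at B_t = -25*cos(5*B_t/3)/12
Therefore d(-5*sin(5*B_t/3)/4) = (125*sin(5*B_t/3)/72) dt + (-25*cos(5*B_t/3)/12) dB_t.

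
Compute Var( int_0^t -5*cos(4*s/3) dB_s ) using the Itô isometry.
Var = 25*t/2 + 75*sin(4*t/3)*cos(4*t/3)/8

The Itô integral of a deterministic integrand f(s) has mean 0 because each increment f(s) * (B_{s+ds} - B_s) has mean 0. By the Itô isometry:
  Var( int_0^t f(s) dB_s ) = E[ (int_0^t f(s) dB_s)^2 ] = int_0^t f(s)^2 ds.
Here f(s) = -5*cos(4*s/3), so f(s)^2 = 25*cos(4*s/3)^2. Integrate:
  int_0^t (25*cos(4*s/3)^2) ds = 25*t/2 + 75*sin(4*t/3)*cos(4*t/3)/8.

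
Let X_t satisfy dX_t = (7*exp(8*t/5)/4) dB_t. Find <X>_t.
<X>_t = 245*exp(16*t/5)/256 - 245/256

For an Itô process dX_t = a(t) dt + b(t) dB_t, the quadratic variation is <X>_t = int_0^t b(s)^2 ds (the drift term does not contribute). Here b(s) = 7*exp(8*s/5)/4, so
  b(s)^2 = 49*exp(16*s/5)/16.
Integrating from 0 to t:
  <X>_t = int_0^t (49*exp(16*s/5)/16) ds = 245*exp(16*t/5)/256 - 245/256.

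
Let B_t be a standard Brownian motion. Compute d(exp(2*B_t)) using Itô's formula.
d(exp(2*B_t)) = (2*exp(2*B_t)) dt + (2*exp(2*B_t)) dB_t

Itô's formula for f(B_t) gives d f(B_t) = f'(B_t) dB_t + (1/2) f''(B_t) dt. Compute derivatives of f(x) = exp(2*x):
  f'(x)  = 2*exp(2*x)
  f''(x) = 4*exp(2*x)
Substitute x = B_t and multiply the f'' term by 1/2:
  drift     = (1/2) * (4*exp(2*x)) evaluated at B_t = 2*exp(2*B_t)
  diffusion = (2*exp(2*x)) evaluated at B_t = 2*exp(2*B_t)
Therefore d(exp(2*B_t)) = (2*exp(2*B_t)) dt + (2*exp(2*B_t)) dB_t.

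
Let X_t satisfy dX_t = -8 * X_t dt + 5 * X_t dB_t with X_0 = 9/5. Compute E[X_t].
E[X_t] = 9*exp(-8*t)/5

For GBM dX = mu X dt + sigma X dB with X_0 = x_0, apply Itô to Y = log X: dY = (mu - sigma^2/2) dt + sigma dB, so Y_t = log(x_0) + (mu - sigma^2/2) t + sigma B_t and hence X_t = x_0 * exp((mu - sigma^2/2) t + sigma B_t).
With mu = -8, sigma = 5, x_0 = 9/5, this gives:
  X_t = 9/5 * exp((-41/2) * t + (5) * B_t).
Since sigma*B_t ~ Normal(0, sigma^2 t), E[exp(sigma*B_t)] = exp(sigma^2 t / 2); so E[X_t] = x_0 * exp((mu - sigma^2/2) t) * exp(sigma^2 t / 2) = x_0 * exp(mu t) = 9*exp(-8*t)/5.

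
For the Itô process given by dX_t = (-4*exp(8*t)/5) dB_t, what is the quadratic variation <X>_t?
<X>_t = exp(16*t)/25 - 1/25

For an Itô process dX_t = a(t) dt + b(t) dB_t, the quadratic variation is <X>_t = int_0^t b(s)^2 ds (the drift term does not contribute). Here b(s) = -4*exp(8*s)/5, so
  b(s)^2 = 16*exp(16*s)/25.
Integrating from 0 to t:
  <X>_t = int_0^t (16*exp(16*s)/25) ds = exp(16*t)/25 - 1/25.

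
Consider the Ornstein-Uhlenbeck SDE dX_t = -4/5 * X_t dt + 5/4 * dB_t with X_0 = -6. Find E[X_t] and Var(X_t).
E[X_t] = -6*exp(-4*t/5); Var(X_t) = 125/128 - 125*exp(-8*t/5)/128

The OU SDE dX = -theta X dt + sigma dB admits the integrating factor exp(theta t): d(exp(theta t) X_t) = sigma exp(theta t) dB_t. Integrating from 0 to t:
  X_t = x_0 * exp(-theta t) + sigma * int_0^t exp(-theta (t-s)) dB_s.
The Itô integral has mean 0 and (by the Itô isometry) variance sigma^2 * int_0^t exp(-2 theta (t - s)) ds = sigma^2 * (1 - exp(-2 theta t)) / (2 theta).
With theta = 4/5, sigma = 5/4, x_0 = -6:
  E[X_t] = -6 * exp(-4/5 t) = -6*exp(-4*t/5)
  Var(X_t) = (5/4)^2 * (1 - exp(-2*4/5 t)) / (2 * 4/5) = 125/128 - 125*exp(-8*t/5)/128.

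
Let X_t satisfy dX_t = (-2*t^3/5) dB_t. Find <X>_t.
<X>_t = 4*t^7/175

For an Itô process dX_t = a(t) dt + b(t) dB_t, the quadratic variation is <X>_t = int_0^t b(s)^2 ds (the drift term does not contribute). Here b(s) = -2*s^3/5, so
  b(s)^2 = 4*s^6/25.
Integrating from 0 to t:
  <X>_t = int_0^t (4*s^6/25) ds = 4*t^7/175.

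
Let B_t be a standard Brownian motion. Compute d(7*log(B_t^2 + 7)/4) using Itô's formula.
d(7*log(B_t^2 + 7)/4) = (7*(7 - B_t^2)/(4*(B_t^2 + 7)^2)) dt + (7*B_t/(2*(B_t^2 + 7))) dB_t

Itô's formula for f(B_t) gives d f(B_t) = f'(B_t) dB_t + (1/2) f''(B_t) dt. Compute derivatives of f(x) = 7*log(x^2 + 7)/4:
  f'(x)  = 7*x/(2*(x^2 + 7))
  f''(x) = 7*(7 - x^2)/(2*(x^2 + 7)^2)
Substitute x = B_t and multiply the f'' term by 1/2:
  drift     = (1/2) * (7*(7 - x^2)/(2*(x^2 + 7)^2)) evaluated at B_t = 7*(7 - B_t^2)/(4*(B_t^2 + 7)^2)
  diffusion = (7*x/(2*(x^2 + 7))) evaluated at B_t = 7*B_t/(2*(B_t^2 + 7))
Therefore d(7*log(B_t^2 + 7)/4) = (7*(7 - B_t^2)/(4*(B_t^2 + 7)^2)) dt + (7*B_t/(2*(B_t^2 + 7))) dB_t.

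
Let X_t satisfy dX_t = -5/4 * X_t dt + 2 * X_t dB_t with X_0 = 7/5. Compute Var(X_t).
Var(X_t) = (49*exp(4*t) - 49)*exp(-5*t/2)/25

For GBM dX = mu X dt + sigma X dB with X_0 = x_0, apply Itô to Y = log X: dY = (mu - sigma^2/2) dt + sigma dB, so Y_t = log(x_0) + (mu - sigma^2/2) t + sigma B_t and hence X_t = x_0 * exp((mu - sigma^2/2) t + sigma B_t).
With mu = -5/4, sigma = 2, x_0 = 7/5, this gives:
  X_t = 7/5 * exp((-13/4) * t + (2) * B_t).
Since sigma*B_t ~ Normal(0, sigma^2 t), E[exp(sigma*B_t)] = exp(sigma^2 t / 2); so E[X_t] = x_0 * exp((mu - sigma^2/2) t) * exp(sigma^2 t / 2) = x_0 * exp(mu t) = 7*exp(-5*t/4)/5.
Var(X_t) = E[X_t^2] - (E[X_t])^2 = x_0^2 * exp(2 mu t) * (exp(sigma^2 t) - 1) = (49*exp(4*t) - 49)*exp(-5*t/2)/25.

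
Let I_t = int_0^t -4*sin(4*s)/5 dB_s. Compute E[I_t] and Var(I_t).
E[I_t] = 0; Var(I_t) = 8*t/25 - 2*sin(4*t)*cos(4*t)/25

The Itô integral of a deterministic integrand f(s) has mean 0 because each increment f(s) * (B_{s+ds} - B_s) has mean 0. By the Itô isometry:
  Var( int_0^t f(s) dB_s ) = E[ (int_0^t f(s) dB_s)^2 ] = int_0^t f(s)^2 ds.
Here f(s) = -4*sin(4*s)/5, so f(s)^2 = 16*sin(4*s)^2/25. Integrate:
  int_0^t (16*sin(4*s)^2/25) ds = 8*t/25 - 2*sin(4*t)*cos(4*t)/25.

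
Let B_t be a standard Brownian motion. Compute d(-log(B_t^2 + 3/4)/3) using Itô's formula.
d(-log(B_t^2 + 3/4)/3) = (4*(4*B_t^2 - 3)/(3*(4*B_t^2 + 3)^2)) dt + (-8*B_t/(12*B_t^2 + 9)) dB_t

Itô's formula for f(B_t) gives d f(B_t) = f'(B_t) dB_t + (1/2) f''(B_t) dt. Compute derivatives of f(x) = -log(x^2 + 3/4)/3:
  f'(x)  = -8*x/(12*x^2 + 9)
  f''(x) = 8*(4*x^2 - 3)/(3*(4*x^2 + 3)^2)
Substitute x = B_t and multiply the f'' term by 1/2:
  drift     = (1/2) * (8*(4*x^2 - 3)/(3*(4*x^2 + 3)^2)) evaluated at B_t = 4*(4*B_t^2 - 3)/(3*(4*B_t^2 + 3)^2)
  diffusion = (-8*x/(12*x^2 + 9)) evaluated at B_t = -8*B_t/(12*B_t^2 + 9)
Therefore d(-log(B_t^2 + 3/4)/3) = (4*(4*B_t^2 - 3)/(3*(4*B_t^2 + 3)^2)) dt + (-8*B_t/(12*B_t^2 + 9)) dB_t.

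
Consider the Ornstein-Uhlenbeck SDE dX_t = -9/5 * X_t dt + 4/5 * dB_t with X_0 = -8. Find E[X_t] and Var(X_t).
E[X_t] = -8*exp(-9*t/5); Var(X_t) = 8/45 - 8*exp(-18*t/5)/45

The OU SDE dX = -theta X dt + sigma dB admits the integrating factor exp(theta t): d(exp(theta t) X_t) = sigma exp(theta t) dB_t. Integrating from 0 to t:
  X_t = x_0 * exp(-theta t) + sigma * int_0^t exp(-theta (t-s)) dB_s.
The Itô integral has mean 0 and (by the Itô isometry) variance sigma^2 * int_0^t exp(-2 theta (t - s)) ds = sigma^2 * (1 - exp(-2 theta t)) / (2 theta).
With theta = 9/5, sigma = 4/5, x_0 = -8:
  E[X_t] = -8 * exp(-9/5 t) = -8*exp(-9*t/5)
  Var(X_t) = (4/5)^2 * (1 - exp(-2*9/5 t)) / (2 * 9/5) = 8/45 - 8*exp(-18*t/5)/45.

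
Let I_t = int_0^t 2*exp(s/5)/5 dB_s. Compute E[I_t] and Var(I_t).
E[I_t] = 0; Var(I_t) = 2*exp(2*t/5)/5 - 2/5

The Itô integral of a deterministic integrand f(s) has mean 0 because each increment f(s) * (B_{s+ds} - B_s) has mean 0. By the Itô isometry:
  Var( int_0^t f(s) dB_s ) = E[ (int_0^t f(s) dB_s)^2 ] = int_0^t f(s)^2 ds.
Here f(s) = 2*exp(s/5)/5, so f(s)^2 = 4*exp(2*s/5)/25. Integrate:
  int_0^t (4*exp(2*s/5)/25) ds = 2*exp(2*t/5)/5 - 2/5.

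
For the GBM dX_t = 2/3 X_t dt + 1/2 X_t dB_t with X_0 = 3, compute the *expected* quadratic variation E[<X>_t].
E[<X>_t] = 27*exp(19*t/12)/19 - 27/19

<X>_t = int_0^t ((1/2) * X_s)^2 ds. Taking expectation inside the integral: E[<X>_t] = (1/2)^2 * int_0^t E[X_s^2] ds. For GBM, E[X_s^2] = x_0^2 * exp((2 mu + sigma^2) s). Integrating:
  E[<X>_t] = (1/2)^2 * 3^2 * (exp((2*(2/3) + (1/2)^2) t) - 1) / (2*(2/3) + (1/2)^2)
           = (1/2)^2 * 3^2 * (exp((19/12) t) - 1) / (19/12) = 27*exp(19*t/12)/19 - 27/19.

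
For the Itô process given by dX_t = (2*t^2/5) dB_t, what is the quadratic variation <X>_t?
<X>_t = 4*t^5/125

For an Itô process dX_t = a(t) dt + b(t) dB_t, the quadratic variation is <X>_t = int_0^t b(s)^2 ds (the drift term does not contribute). Here b(s) = 2*s^2/5, so
  b(s)^2 = 4*s^4/25.
Integrating from 0 to t:
  <X>_t = int_0^t (4*s^4/25) ds = 4*t^5/125.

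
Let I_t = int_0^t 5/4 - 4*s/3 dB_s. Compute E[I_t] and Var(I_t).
E[I_t] = 0; Var(I_t) = t*(256*t^2 - 720*t + 675)/432

The Itô integral of a deterministic integrand f(s) has mean 0 because each increment f(s) * (B_{s+ds} - B_s) has mean 0. By the Itô isometry:
  Var( int_0^t f(s) dB_s ) = E[ (int_0^t f(s) dB_s)^2 ] = int_0^t f(s)^2 ds.
Here f(s) = 5/4 - 4*s/3, so f(s)^2 = (16*s - 15)^2/144. Integrate:
  int_0^t ((16*s - 15)^2/144) ds = t*(256*t^2 - 720*t + 675)/432.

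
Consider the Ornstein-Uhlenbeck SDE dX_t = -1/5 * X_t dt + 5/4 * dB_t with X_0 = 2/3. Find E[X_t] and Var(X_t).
E[X_t] = 2*exp(-t/5)/3; Var(X_t) = 125/32 - 125*exp(-2*t/5)/32

The OU SDE dX = -theta X dt + sigma dB admits the integrating factor exp(theta t): d(exp(theta t) X_t) = sigma exp(theta t) dB_t. Integrating from 0 to t:
  X_t = x_0 * exp(-theta t) + sigma * int_0^t exp(-theta (t-s)) dB_s.
The Itô integral has mean 0 and (by the Itô isometry) variance sigma^2 * int_0^t exp(-2 theta (t - s)) ds = sigma^2 * (1 - exp(-2 theta t)) / (2 theta).
With theta = 1/5, sigma = 5/4, x_0 = 2/3:
  E[X_t] = 2/3 * exp(-1/5 t) = 2*exp(-t/5)/3
  Var(X_t) = (5/4)^2 * (1 - exp(-2*1/5 t)) / (2 * 1/5) = 125/32 - 125*exp(-2*t/5)/32.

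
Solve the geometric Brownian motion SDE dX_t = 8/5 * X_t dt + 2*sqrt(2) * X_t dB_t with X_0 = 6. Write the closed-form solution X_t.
X_t = 6 * exp((-12/5) * t + (2*sqrt(2)) * B_t)

For GBM dX = mu X dt + sigma X dB with X_0 = x_0, apply Itô to Y = log X: dY = (mu - sigma^2/2) dt + sigma dB, so Y_t = log(x_0) + (mu - sigma^2/2) t + sigma B_t and hence X_t = x_0 * exp((mu - sigma^2/2) t + sigma B_t).
With mu = 8/5, sigma = 2*sqrt(2), x_0 = 6, this gives:
  X_t = 6 * exp((-12/5) * t + (2*sqrt(2)) * B_t).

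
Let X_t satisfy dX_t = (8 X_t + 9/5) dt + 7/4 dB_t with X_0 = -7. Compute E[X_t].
E[X_t] = -271*exp(8*t)/40 - 9/40

Taking expectations and using E[dB_t] = 0, the mean m(t) = E[X_t] satisfies the ODE m'(t) = a m(t) + b with m(0) = x_0. With a = 8, b = 9/5, x_0 = -7, the solution is
  m(t) = x_0 * exp(a t) + (b/a) * (exp(a t) - 1)
       = (-7) * exp(8 t) + ((9/5)/8) * (exp(8 t) - 1)
       = -271*exp(8*t)/40 - 9/40.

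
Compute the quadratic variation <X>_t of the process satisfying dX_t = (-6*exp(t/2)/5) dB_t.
<X>_t = 36*exp(t)/25 - 36/25

For an Itô process dX_t = a(t) dt + b(t) dB_t, the quadratic variation is <X>_t = int_0^t b(s)^2 ds (the drift term does not contribute). Here b(s) = -6*exp(s/2)/5, so
  b(s)^2 = 36*exp(s)/25.
Integrating from 0 to t:
  <X>_t = int_0^t (36*exp(s)/25) ds = 36*exp(t)/25 - 36/25.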